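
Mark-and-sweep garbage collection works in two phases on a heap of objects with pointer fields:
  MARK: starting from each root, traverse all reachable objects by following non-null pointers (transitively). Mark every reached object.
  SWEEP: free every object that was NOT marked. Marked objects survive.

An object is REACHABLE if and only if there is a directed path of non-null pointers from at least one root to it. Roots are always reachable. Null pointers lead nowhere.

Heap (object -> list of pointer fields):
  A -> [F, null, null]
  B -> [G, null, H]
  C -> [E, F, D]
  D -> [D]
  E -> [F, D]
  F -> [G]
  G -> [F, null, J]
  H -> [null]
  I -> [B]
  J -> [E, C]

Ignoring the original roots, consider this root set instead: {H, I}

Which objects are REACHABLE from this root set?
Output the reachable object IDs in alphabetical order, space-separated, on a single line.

Roots: H I
Mark H: refs=null, marked=H
Mark I: refs=B, marked=H I
Mark B: refs=G null H, marked=B H I
Mark G: refs=F null J, marked=B G H I
Mark F: refs=G, marked=B F G H I
Mark J: refs=E C, marked=B F G H I J
Mark E: refs=F D, marked=B E F G H I J
Mark C: refs=E F D, marked=B C E F G H I J
Mark D: refs=D, marked=B C D E F G H I J
Unmarked (collected): A

Answer: B C D E F G H I J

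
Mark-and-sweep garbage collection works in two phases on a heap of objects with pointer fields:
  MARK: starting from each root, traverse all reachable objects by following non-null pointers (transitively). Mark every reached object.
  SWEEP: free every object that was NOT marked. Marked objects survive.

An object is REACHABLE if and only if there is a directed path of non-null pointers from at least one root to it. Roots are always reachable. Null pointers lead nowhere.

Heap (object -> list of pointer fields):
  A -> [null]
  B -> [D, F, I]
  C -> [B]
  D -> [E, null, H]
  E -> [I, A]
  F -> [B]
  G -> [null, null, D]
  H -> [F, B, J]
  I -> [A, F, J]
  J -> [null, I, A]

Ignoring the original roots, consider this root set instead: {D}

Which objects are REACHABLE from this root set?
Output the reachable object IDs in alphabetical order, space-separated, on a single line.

Roots: D
Mark D: refs=E null H, marked=D
Mark E: refs=I A, marked=D E
Mark H: refs=F B J, marked=D E H
Mark I: refs=A F J, marked=D E H I
Mark A: refs=null, marked=A D E H I
Mark F: refs=B, marked=A D E F H I
Mark B: refs=D F I, marked=A B D E F H I
Mark J: refs=null I A, marked=A B D E F H I J
Unmarked (collected): C G

Answer: A B D E F H I J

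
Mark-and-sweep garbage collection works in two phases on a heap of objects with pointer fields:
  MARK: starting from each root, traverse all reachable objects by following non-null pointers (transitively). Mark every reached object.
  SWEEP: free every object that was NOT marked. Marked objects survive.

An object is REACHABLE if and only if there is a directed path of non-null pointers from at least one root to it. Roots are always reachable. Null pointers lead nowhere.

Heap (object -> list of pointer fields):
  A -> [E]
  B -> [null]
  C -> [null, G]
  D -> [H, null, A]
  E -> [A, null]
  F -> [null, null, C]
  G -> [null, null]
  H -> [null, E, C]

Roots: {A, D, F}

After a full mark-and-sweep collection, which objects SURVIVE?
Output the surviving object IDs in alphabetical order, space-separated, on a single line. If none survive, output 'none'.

Answer: A C D E F G H

Derivation:
Roots: A D F
Mark A: refs=E, marked=A
Mark D: refs=H null A, marked=A D
Mark F: refs=null null C, marked=A D F
Mark E: refs=A null, marked=A D E F
Mark H: refs=null E C, marked=A D E F H
Mark C: refs=null G, marked=A C D E F H
Mark G: refs=null null, marked=A C D E F G H
Unmarked (collected): B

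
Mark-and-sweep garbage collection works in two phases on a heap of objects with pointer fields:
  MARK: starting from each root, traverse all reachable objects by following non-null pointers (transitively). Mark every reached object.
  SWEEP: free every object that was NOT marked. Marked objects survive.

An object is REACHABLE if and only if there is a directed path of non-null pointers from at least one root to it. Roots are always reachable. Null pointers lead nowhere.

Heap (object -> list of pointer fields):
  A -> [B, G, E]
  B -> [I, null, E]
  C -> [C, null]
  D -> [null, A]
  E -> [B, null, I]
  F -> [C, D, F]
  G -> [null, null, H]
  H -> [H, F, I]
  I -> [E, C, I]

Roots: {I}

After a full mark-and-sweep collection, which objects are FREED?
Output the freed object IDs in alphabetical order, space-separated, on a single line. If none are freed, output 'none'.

Answer: A D F G H

Derivation:
Roots: I
Mark I: refs=E C I, marked=I
Mark E: refs=B null I, marked=E I
Mark C: refs=C null, marked=C E I
Mark B: refs=I null E, marked=B C E I
Unmarked (collected): A D F G H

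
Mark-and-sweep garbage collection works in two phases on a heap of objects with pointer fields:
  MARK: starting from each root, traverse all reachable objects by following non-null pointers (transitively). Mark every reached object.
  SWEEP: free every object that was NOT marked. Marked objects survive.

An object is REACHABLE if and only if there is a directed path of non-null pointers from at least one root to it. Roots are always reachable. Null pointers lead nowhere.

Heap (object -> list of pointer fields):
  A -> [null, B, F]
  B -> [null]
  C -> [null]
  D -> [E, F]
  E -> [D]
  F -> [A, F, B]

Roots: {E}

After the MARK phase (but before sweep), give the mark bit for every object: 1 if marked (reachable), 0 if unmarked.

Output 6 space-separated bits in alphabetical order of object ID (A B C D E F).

Roots: E
Mark E: refs=D, marked=E
Mark D: refs=E F, marked=D E
Mark F: refs=A F B, marked=D E F
Mark A: refs=null B F, marked=A D E F
Mark B: refs=null, marked=A B D E F
Unmarked (collected): C

Answer: 1 1 0 1 1 1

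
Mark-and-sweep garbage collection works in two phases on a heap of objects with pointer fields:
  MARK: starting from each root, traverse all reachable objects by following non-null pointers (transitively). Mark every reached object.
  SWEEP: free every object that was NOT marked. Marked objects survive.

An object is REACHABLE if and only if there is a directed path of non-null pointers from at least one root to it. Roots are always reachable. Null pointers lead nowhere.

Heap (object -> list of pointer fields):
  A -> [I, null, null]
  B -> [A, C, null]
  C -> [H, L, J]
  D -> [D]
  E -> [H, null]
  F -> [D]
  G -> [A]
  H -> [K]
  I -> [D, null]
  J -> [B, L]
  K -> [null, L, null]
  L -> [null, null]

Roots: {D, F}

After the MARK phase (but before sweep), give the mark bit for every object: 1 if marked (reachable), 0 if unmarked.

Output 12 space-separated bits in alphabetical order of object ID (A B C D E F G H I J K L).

Answer: 0 0 0 1 0 1 0 0 0 0 0 0

Derivation:
Roots: D F
Mark D: refs=D, marked=D
Mark F: refs=D, marked=D F
Unmarked (collected): A B C E G H I J K L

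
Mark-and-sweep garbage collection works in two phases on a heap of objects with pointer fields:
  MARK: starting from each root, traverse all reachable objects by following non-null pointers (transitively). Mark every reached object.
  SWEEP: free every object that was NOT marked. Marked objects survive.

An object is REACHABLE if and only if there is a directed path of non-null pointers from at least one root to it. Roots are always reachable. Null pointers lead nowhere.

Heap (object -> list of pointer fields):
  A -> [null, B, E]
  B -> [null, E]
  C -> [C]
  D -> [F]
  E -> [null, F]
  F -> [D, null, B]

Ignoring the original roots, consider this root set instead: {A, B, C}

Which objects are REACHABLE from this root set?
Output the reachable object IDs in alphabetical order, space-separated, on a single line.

Answer: A B C D E F

Derivation:
Roots: A B C
Mark A: refs=null B E, marked=A
Mark B: refs=null E, marked=A B
Mark C: refs=C, marked=A B C
Mark E: refs=null F, marked=A B C E
Mark F: refs=D null B, marked=A B C E F
Mark D: refs=F, marked=A B C D E F
Unmarked (collected): (none)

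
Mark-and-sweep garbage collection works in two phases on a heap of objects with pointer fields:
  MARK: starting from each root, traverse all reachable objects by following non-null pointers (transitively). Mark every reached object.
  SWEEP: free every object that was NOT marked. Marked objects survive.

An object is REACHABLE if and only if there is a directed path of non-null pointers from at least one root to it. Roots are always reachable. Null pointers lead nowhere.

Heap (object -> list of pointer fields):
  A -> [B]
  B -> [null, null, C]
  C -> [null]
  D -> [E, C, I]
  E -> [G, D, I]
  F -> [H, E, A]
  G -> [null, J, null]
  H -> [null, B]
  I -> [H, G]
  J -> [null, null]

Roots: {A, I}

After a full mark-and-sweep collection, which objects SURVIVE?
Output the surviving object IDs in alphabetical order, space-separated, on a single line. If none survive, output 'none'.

Answer: A B C G H I J

Derivation:
Roots: A I
Mark A: refs=B, marked=A
Mark I: refs=H G, marked=A I
Mark B: refs=null null C, marked=A B I
Mark H: refs=null B, marked=A B H I
Mark G: refs=null J null, marked=A B G H I
Mark C: refs=null, marked=A B C G H I
Mark J: refs=null null, marked=A B C G H I J
Unmarked (collected): D E F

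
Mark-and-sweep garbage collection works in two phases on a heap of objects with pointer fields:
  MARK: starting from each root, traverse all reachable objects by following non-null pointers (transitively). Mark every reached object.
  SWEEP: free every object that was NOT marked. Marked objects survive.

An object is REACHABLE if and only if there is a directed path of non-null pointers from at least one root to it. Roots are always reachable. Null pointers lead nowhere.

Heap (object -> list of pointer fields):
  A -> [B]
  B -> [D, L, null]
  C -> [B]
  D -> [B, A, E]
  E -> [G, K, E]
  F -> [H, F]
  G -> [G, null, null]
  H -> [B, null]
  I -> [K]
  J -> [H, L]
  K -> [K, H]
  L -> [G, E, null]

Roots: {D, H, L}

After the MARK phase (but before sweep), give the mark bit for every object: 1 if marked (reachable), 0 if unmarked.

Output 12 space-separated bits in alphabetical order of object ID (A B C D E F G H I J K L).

Answer: 1 1 0 1 1 0 1 1 0 0 1 1

Derivation:
Roots: D H L
Mark D: refs=B A E, marked=D
Mark H: refs=B null, marked=D H
Mark L: refs=G E null, marked=D H L
Mark B: refs=D L null, marked=B D H L
Mark A: refs=B, marked=A B D H L
Mark E: refs=G K E, marked=A B D E H L
Mark G: refs=G null null, marked=A B D E G H L
Mark K: refs=K H, marked=A B D E G H K L
Unmarked (collected): C F I J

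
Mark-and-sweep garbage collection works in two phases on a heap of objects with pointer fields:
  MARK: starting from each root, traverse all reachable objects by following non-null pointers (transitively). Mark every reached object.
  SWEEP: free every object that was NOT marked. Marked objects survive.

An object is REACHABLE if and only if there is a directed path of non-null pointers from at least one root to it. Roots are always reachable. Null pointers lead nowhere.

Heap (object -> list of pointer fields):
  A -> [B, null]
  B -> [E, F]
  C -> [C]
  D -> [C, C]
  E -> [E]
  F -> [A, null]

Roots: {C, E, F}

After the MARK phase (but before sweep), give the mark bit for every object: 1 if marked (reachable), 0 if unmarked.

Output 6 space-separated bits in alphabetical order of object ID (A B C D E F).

Roots: C E F
Mark C: refs=C, marked=C
Mark E: refs=E, marked=C E
Mark F: refs=A null, marked=C E F
Mark A: refs=B null, marked=A C E F
Mark B: refs=E F, marked=A B C E F
Unmarked (collected): D

Answer: 1 1 1 0 1 1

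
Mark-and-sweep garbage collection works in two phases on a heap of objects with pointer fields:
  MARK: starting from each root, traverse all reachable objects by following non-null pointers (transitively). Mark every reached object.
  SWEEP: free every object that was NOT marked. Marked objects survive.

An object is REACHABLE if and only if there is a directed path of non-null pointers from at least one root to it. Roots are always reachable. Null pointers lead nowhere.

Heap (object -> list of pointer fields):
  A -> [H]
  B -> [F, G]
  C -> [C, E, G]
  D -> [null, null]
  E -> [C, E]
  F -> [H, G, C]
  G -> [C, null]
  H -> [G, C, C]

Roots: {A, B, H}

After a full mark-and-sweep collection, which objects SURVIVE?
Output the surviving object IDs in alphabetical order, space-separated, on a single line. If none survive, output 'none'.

Roots: A B H
Mark A: refs=H, marked=A
Mark B: refs=F G, marked=A B
Mark H: refs=G C C, marked=A B H
Mark F: refs=H G C, marked=A B F H
Mark G: refs=C null, marked=A B F G H
Mark C: refs=C E G, marked=A B C F G H
Mark E: refs=C E, marked=A B C E F G H
Unmarked (collected): D

Answer: A B C E F G H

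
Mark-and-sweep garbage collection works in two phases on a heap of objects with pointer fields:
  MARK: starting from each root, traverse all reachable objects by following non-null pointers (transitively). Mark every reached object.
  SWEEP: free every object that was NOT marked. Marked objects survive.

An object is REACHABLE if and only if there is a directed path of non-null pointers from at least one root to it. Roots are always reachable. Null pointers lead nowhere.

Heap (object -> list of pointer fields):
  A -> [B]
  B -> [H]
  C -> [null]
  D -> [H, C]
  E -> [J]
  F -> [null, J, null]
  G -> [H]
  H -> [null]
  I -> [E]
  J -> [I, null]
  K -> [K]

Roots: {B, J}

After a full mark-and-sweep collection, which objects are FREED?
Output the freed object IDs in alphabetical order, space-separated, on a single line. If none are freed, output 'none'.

Answer: A C D F G K

Derivation:
Roots: B J
Mark B: refs=H, marked=B
Mark J: refs=I null, marked=B J
Mark H: refs=null, marked=B H J
Mark I: refs=E, marked=B H I J
Mark E: refs=J, marked=B E H I J
Unmarked (collected): A C D F G K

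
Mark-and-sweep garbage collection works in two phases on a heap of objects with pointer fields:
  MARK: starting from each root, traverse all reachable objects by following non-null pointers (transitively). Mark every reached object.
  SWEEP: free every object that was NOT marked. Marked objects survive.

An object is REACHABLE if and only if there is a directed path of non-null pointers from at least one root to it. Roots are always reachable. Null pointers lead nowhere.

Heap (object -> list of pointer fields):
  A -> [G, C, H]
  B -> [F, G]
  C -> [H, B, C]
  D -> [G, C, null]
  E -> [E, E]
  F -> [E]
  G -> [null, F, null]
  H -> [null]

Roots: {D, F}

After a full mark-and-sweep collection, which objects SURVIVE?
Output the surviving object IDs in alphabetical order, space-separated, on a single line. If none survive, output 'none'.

Roots: D F
Mark D: refs=G C null, marked=D
Mark F: refs=E, marked=D F
Mark G: refs=null F null, marked=D F G
Mark C: refs=H B C, marked=C D F G
Mark E: refs=E E, marked=C D E F G
Mark H: refs=null, marked=C D E F G H
Mark B: refs=F G, marked=B C D E F G H
Unmarked (collected): A

Answer: B C D E F G H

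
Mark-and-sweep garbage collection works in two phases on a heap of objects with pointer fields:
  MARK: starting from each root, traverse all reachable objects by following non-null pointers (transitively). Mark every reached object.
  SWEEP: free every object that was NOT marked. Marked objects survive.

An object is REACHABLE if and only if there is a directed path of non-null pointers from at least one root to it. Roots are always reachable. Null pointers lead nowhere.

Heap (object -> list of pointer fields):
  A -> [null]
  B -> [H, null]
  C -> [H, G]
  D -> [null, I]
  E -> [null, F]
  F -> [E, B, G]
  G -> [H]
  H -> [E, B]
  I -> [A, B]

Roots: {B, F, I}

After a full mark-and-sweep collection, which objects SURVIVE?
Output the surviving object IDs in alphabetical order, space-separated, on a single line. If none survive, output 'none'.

Answer: A B E F G H I

Derivation:
Roots: B F I
Mark B: refs=H null, marked=B
Mark F: refs=E B G, marked=B F
Mark I: refs=A B, marked=B F I
Mark H: refs=E B, marked=B F H I
Mark E: refs=null F, marked=B E F H I
Mark G: refs=H, marked=B E F G H I
Mark A: refs=null, marked=A B E F G H I
Unmarked (collected): C D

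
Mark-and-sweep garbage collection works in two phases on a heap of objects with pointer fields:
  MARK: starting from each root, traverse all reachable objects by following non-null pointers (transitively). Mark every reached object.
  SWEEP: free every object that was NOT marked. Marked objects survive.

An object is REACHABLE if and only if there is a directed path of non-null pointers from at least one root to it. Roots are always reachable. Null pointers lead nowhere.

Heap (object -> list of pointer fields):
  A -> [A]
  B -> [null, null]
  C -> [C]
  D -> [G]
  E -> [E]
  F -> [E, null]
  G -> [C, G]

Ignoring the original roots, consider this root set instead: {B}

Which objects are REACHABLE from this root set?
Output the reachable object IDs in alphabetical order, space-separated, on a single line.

Roots: B
Mark B: refs=null null, marked=B
Unmarked (collected): A C D E F G

Answer: B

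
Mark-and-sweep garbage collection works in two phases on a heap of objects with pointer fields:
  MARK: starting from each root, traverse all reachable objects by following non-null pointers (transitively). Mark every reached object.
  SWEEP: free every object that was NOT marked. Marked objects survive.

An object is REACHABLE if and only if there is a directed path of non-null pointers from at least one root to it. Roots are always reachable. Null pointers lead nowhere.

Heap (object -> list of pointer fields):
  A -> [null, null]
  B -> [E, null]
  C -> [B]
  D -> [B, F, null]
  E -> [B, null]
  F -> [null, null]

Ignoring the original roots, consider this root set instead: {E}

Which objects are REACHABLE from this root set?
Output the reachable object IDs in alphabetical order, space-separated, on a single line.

Answer: B E

Derivation:
Roots: E
Mark E: refs=B null, marked=E
Mark B: refs=E null, marked=B E
Unmarked (collected): A C D F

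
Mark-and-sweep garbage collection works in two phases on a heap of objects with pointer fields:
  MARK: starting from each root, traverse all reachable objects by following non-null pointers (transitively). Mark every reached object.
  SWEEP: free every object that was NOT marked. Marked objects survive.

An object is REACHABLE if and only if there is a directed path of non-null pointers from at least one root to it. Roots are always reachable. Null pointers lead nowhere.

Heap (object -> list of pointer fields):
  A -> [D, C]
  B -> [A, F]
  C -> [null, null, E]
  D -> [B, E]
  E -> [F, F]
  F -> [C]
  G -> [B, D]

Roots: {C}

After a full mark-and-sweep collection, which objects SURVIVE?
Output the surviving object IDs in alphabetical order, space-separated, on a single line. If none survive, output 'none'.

Roots: C
Mark C: refs=null null E, marked=C
Mark E: refs=F F, marked=C E
Mark F: refs=C, marked=C E F
Unmarked (collected): A B D G

Answer: C E F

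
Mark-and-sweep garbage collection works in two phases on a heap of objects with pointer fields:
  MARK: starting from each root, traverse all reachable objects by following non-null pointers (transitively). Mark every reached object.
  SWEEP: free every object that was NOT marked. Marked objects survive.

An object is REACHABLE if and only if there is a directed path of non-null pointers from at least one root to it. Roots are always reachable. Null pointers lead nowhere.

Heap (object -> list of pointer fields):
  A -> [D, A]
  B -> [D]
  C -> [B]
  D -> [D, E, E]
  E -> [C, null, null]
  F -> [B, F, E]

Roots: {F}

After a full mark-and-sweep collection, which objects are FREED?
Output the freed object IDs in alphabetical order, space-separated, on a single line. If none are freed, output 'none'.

Answer: A

Derivation:
Roots: F
Mark F: refs=B F E, marked=F
Mark B: refs=D, marked=B F
Mark E: refs=C null null, marked=B E F
Mark D: refs=D E E, marked=B D E F
Mark C: refs=B, marked=B C D E F
Unmarked (collected): A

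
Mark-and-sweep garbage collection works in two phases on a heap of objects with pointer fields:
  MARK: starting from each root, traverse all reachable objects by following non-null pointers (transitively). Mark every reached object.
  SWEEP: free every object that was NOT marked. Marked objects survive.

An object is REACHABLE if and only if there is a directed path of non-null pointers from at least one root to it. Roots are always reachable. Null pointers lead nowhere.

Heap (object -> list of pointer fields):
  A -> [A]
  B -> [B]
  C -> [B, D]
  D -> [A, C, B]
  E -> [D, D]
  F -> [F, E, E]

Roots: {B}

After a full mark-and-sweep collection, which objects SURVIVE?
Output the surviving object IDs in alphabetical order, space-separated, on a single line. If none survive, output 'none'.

Answer: B

Derivation:
Roots: B
Mark B: refs=B, marked=B
Unmarked (collected): A C D E F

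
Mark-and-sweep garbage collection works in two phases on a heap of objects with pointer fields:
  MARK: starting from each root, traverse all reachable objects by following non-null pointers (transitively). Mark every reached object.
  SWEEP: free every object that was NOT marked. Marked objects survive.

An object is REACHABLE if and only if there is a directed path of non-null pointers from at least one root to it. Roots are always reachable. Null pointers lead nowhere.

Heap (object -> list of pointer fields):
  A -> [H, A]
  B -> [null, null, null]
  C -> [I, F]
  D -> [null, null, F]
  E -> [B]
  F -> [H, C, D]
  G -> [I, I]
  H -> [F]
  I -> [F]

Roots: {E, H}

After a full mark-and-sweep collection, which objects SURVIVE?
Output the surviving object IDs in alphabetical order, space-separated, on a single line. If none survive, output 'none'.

Answer: B C D E F H I

Derivation:
Roots: E H
Mark E: refs=B, marked=E
Mark H: refs=F, marked=E H
Mark B: refs=null null null, marked=B E H
Mark F: refs=H C D, marked=B E F H
Mark C: refs=I F, marked=B C E F H
Mark D: refs=null null F, marked=B C D E F H
Mark I: refs=F, marked=B C D E F H I
Unmarked (collected): A G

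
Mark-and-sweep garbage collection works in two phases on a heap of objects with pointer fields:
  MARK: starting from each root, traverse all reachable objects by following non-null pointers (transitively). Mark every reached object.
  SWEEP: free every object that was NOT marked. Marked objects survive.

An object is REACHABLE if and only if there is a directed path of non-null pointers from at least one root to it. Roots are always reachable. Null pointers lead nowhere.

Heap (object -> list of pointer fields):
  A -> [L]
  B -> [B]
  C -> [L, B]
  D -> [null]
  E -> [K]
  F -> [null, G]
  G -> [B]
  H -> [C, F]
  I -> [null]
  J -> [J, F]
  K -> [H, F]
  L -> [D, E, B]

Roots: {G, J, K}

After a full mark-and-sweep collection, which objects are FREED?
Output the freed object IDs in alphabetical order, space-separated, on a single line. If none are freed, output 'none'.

Roots: G J K
Mark G: refs=B, marked=G
Mark J: refs=J F, marked=G J
Mark K: refs=H F, marked=G J K
Mark B: refs=B, marked=B G J K
Mark F: refs=null G, marked=B F G J K
Mark H: refs=C F, marked=B F G H J K
Mark C: refs=L B, marked=B C F G H J K
Mark L: refs=D E B, marked=B C F G H J K L
Mark D: refs=null, marked=B C D F G H J K L
Mark E: refs=K, marked=B C D E F G H J K L
Unmarked (collected): A I

Answer: A I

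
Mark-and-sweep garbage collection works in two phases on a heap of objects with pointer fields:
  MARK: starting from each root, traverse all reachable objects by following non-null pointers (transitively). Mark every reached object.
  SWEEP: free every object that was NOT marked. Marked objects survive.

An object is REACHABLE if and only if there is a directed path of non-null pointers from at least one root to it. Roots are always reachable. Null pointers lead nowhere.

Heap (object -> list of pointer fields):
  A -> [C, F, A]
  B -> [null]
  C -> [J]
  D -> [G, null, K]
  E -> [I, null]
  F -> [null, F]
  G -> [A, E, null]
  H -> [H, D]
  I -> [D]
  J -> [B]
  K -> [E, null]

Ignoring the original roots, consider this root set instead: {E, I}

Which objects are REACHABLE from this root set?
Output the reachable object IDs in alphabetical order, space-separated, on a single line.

Answer: A B C D E F G I J K

Derivation:
Roots: E I
Mark E: refs=I null, marked=E
Mark I: refs=D, marked=E I
Mark D: refs=G null K, marked=D E I
Mark G: refs=A E null, marked=D E G I
Mark K: refs=E null, marked=D E G I K
Mark A: refs=C F A, marked=A D E G I K
Mark C: refs=J, marked=A C D E G I K
Mark F: refs=null F, marked=A C D E F G I K
Mark J: refs=B, marked=A C D E F G I J K
Mark B: refs=null, marked=A B C D E F G I J K
Unmarked (collected): H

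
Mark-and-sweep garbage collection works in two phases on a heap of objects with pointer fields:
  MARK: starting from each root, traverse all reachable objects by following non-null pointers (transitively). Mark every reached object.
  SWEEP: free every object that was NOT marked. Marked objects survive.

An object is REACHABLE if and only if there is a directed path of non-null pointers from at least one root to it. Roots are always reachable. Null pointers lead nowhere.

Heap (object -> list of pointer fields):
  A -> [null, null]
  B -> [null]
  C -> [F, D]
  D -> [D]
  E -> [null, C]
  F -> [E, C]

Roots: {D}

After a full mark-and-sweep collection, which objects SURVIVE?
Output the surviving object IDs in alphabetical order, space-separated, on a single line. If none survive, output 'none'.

Answer: D

Derivation:
Roots: D
Mark D: refs=D, marked=D
Unmarked (collected): A B C E F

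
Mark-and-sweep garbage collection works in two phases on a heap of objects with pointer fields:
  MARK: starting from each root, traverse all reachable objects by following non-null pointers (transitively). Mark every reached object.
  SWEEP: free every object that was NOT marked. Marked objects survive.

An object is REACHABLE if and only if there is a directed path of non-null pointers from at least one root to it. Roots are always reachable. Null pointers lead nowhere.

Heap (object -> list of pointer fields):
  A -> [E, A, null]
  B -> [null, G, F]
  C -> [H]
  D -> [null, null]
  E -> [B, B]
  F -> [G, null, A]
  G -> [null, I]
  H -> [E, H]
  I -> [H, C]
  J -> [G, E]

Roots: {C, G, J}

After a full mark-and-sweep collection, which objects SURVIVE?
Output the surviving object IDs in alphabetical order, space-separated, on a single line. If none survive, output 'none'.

Answer: A B C E F G H I J

Derivation:
Roots: C G J
Mark C: refs=H, marked=C
Mark G: refs=null I, marked=C G
Mark J: refs=G E, marked=C G J
Mark H: refs=E H, marked=C G H J
Mark I: refs=H C, marked=C G H I J
Mark E: refs=B B, marked=C E G H I J
Mark B: refs=null G F, marked=B C E G H I J
Mark F: refs=G null A, marked=B C E F G H I J
Mark A: refs=E A null, marked=A B C E F G H I J
Unmarked (collected): D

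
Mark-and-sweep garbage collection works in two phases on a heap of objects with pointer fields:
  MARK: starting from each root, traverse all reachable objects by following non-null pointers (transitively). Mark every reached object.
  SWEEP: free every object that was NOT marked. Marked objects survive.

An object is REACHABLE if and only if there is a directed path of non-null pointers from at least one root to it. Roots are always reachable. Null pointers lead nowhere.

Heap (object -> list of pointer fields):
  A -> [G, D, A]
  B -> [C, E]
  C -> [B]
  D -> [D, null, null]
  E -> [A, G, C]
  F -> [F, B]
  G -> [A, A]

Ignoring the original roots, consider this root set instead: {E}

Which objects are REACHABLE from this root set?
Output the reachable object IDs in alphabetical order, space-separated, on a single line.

Answer: A B C D E G

Derivation:
Roots: E
Mark E: refs=A G C, marked=E
Mark A: refs=G D A, marked=A E
Mark G: refs=A A, marked=A E G
Mark C: refs=B, marked=A C E G
Mark D: refs=D null null, marked=A C D E G
Mark B: refs=C E, marked=A B C D E G
Unmarked (collected): F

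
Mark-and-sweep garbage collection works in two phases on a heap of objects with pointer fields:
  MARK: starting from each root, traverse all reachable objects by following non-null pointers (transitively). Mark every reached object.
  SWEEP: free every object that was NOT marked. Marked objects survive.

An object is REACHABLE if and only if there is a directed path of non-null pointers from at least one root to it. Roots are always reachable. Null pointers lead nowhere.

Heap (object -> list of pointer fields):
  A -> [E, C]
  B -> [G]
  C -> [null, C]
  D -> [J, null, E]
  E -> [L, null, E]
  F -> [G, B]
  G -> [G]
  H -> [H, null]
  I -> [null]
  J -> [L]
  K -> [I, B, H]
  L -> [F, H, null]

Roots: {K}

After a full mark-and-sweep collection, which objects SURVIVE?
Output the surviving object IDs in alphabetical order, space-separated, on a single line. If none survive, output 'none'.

Answer: B G H I K

Derivation:
Roots: K
Mark K: refs=I B H, marked=K
Mark I: refs=null, marked=I K
Mark B: refs=G, marked=B I K
Mark H: refs=H null, marked=B H I K
Mark G: refs=G, marked=B G H I K
Unmarked (collected): A C D E F J L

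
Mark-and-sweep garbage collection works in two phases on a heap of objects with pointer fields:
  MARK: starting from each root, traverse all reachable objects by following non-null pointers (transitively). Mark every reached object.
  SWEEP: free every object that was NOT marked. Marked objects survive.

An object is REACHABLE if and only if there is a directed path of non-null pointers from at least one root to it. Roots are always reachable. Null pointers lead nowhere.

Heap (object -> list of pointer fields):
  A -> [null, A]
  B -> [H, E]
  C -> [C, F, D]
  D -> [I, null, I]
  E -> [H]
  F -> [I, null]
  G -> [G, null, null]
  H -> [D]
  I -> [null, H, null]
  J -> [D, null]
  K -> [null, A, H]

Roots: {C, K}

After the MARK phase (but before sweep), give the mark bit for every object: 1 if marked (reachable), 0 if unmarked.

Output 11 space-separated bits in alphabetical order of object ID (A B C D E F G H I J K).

Roots: C K
Mark C: refs=C F D, marked=C
Mark K: refs=null A H, marked=C K
Mark F: refs=I null, marked=C F K
Mark D: refs=I null I, marked=C D F K
Mark A: refs=null A, marked=A C D F K
Mark H: refs=D, marked=A C D F H K
Mark I: refs=null H null, marked=A C D F H I K
Unmarked (collected): B E G J

Answer: 1 0 1 1 0 1 0 1 1 0 1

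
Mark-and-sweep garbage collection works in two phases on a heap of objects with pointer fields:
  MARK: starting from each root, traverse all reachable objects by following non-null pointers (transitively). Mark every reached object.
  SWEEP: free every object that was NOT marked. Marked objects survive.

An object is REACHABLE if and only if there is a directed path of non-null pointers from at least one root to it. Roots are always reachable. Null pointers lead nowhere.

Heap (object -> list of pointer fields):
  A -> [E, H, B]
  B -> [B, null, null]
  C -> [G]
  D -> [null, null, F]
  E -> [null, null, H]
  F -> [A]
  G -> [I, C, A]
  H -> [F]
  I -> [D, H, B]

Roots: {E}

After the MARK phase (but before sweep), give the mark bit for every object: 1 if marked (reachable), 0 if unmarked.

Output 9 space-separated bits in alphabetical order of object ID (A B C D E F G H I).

Answer: 1 1 0 0 1 1 0 1 0

Derivation:
Roots: E
Mark E: refs=null null H, marked=E
Mark H: refs=F, marked=E H
Mark F: refs=A, marked=E F H
Mark A: refs=E H B, marked=A E F H
Mark B: refs=B null null, marked=A B E F H
Unmarked (collected): C D G I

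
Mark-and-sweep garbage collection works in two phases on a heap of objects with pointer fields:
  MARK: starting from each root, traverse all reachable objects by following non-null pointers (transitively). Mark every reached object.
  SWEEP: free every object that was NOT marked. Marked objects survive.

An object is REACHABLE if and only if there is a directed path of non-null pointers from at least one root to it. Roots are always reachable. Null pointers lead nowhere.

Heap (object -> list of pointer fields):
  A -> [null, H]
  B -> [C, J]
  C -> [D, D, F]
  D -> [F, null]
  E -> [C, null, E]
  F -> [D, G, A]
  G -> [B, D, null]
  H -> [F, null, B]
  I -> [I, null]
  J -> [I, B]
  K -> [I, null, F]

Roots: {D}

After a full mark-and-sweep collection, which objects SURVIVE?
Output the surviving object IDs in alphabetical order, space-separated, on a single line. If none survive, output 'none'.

Answer: A B C D F G H I J

Derivation:
Roots: D
Mark D: refs=F null, marked=D
Mark F: refs=D G A, marked=D F
Mark G: refs=B D null, marked=D F G
Mark A: refs=null H, marked=A D F G
Mark B: refs=C J, marked=A B D F G
Mark H: refs=F null B, marked=A B D F G H
Mark C: refs=D D F, marked=A B C D F G H
Mark J: refs=I B, marked=A B C D F G H J
Mark I: refs=I null, marked=A B C D F G H I J
Unmarked (collected): E K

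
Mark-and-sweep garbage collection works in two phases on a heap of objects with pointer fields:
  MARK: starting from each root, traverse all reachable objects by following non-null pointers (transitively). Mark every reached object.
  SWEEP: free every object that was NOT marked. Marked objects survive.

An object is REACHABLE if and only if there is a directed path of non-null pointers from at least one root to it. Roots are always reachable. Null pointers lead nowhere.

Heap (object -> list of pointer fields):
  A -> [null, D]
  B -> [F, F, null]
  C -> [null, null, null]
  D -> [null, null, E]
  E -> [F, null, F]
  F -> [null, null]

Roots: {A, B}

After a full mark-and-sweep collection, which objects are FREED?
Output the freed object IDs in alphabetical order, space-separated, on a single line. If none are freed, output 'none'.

Roots: A B
Mark A: refs=null D, marked=A
Mark B: refs=F F null, marked=A B
Mark D: refs=null null E, marked=A B D
Mark F: refs=null null, marked=A B D F
Mark E: refs=F null F, marked=A B D E F
Unmarked (collected): C

Answer: C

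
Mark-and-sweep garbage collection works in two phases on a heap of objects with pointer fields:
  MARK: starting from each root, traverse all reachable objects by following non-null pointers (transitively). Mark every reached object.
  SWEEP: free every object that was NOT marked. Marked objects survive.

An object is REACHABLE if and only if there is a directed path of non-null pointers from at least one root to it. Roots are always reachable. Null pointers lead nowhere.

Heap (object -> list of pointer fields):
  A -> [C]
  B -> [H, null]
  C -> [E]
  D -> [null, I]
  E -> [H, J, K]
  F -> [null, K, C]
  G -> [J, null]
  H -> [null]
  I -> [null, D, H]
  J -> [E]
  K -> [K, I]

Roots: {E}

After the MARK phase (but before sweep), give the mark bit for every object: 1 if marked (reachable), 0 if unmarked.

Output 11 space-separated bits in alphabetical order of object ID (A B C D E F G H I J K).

Roots: E
Mark E: refs=H J K, marked=E
Mark H: refs=null, marked=E H
Mark J: refs=E, marked=E H J
Mark K: refs=K I, marked=E H J K
Mark I: refs=null D H, marked=E H I J K
Mark D: refs=null I, marked=D E H I J K
Unmarked (collected): A B C F G

Answer: 0 0 0 1 1 0 0 1 1 1 1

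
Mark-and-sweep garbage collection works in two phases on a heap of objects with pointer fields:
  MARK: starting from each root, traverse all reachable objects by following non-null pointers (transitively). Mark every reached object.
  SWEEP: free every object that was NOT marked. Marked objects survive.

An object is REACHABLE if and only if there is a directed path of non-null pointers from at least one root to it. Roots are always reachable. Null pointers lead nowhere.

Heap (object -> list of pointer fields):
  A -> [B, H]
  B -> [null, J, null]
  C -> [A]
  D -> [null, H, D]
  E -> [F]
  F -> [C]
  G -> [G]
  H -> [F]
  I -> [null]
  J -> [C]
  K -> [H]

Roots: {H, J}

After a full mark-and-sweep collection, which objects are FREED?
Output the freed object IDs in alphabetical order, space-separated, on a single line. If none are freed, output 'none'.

Answer: D E G I K

Derivation:
Roots: H J
Mark H: refs=F, marked=H
Mark J: refs=C, marked=H J
Mark F: refs=C, marked=F H J
Mark C: refs=A, marked=C F H J
Mark A: refs=B H, marked=A C F H J
Mark B: refs=null J null, marked=A B C F H J
Unmarked (collected): D E G I K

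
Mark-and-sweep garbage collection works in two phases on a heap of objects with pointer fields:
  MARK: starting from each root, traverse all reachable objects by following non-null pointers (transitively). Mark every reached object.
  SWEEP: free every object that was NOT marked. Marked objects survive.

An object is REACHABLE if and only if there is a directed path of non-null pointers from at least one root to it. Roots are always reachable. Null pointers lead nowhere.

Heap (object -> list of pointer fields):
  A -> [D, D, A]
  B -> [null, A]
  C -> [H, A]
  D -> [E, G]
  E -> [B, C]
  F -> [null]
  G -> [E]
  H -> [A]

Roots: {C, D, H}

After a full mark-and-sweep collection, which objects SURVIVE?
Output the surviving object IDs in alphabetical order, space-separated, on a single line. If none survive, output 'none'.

Roots: C D H
Mark C: refs=H A, marked=C
Mark D: refs=E G, marked=C D
Mark H: refs=A, marked=C D H
Mark A: refs=D D A, marked=A C D H
Mark E: refs=B C, marked=A C D E H
Mark G: refs=E, marked=A C D E G H
Mark B: refs=null A, marked=A B C D E G H
Unmarked (collected): F

Answer: A B C D E G H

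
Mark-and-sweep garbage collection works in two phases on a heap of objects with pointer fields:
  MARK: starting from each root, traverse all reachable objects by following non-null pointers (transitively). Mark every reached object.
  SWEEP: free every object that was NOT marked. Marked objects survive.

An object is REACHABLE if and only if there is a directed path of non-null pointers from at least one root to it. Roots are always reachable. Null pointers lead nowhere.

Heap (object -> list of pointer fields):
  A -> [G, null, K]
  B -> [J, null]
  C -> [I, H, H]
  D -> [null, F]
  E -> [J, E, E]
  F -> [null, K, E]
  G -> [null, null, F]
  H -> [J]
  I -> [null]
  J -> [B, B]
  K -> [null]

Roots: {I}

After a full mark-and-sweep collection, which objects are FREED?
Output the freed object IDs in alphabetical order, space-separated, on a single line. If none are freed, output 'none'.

Answer: A B C D E F G H J K

Derivation:
Roots: I
Mark I: refs=null, marked=I
Unmarked (collected): A B C D E F G H J K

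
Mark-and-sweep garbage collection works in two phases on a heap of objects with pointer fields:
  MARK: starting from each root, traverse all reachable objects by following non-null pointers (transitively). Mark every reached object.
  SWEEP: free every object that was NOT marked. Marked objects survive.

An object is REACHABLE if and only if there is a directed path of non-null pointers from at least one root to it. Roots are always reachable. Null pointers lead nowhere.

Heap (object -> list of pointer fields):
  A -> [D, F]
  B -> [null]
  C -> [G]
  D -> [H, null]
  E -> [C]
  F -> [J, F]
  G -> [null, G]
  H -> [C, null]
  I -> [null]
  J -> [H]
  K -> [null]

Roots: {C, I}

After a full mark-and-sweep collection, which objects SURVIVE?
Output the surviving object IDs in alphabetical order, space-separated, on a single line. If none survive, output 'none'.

Answer: C G I

Derivation:
Roots: C I
Mark C: refs=G, marked=C
Mark I: refs=null, marked=C I
Mark G: refs=null G, marked=C G I
Unmarked (collected): A B D E F H J K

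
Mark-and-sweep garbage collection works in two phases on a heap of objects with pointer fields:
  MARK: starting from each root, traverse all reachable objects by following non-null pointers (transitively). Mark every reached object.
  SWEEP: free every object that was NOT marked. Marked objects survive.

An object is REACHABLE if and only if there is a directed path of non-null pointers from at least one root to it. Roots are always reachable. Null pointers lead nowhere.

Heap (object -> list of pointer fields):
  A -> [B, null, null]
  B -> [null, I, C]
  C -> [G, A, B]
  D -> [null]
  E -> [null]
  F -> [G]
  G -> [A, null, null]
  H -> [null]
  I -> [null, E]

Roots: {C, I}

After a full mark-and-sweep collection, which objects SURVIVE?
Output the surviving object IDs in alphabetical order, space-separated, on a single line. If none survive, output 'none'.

Roots: C I
Mark C: refs=G A B, marked=C
Mark I: refs=null E, marked=C I
Mark G: refs=A null null, marked=C G I
Mark A: refs=B null null, marked=A C G I
Mark B: refs=null I C, marked=A B C G I
Mark E: refs=null, marked=A B C E G I
Unmarked (collected): D F H

Answer: A B C E G I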